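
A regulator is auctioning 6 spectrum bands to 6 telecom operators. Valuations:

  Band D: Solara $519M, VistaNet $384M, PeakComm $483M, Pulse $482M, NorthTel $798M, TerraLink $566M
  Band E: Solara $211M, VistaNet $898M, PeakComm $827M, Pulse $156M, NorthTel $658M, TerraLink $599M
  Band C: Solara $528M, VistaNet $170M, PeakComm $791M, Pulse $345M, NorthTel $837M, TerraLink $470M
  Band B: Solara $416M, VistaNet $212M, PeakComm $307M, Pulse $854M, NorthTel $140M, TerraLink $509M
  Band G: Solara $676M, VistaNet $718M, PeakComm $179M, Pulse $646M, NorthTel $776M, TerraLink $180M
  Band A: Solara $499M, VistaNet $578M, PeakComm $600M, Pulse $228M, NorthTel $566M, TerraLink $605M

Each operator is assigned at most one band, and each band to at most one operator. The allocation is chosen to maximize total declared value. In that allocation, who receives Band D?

This is the linear assignment problem.
Optimal: Solara→Band G ($676M), VistaNet→Band E ($898M), PeakComm→Band C ($791M), Pulse→Band B ($854M), NorthTel→Band D ($798M), TerraLink→Band A ($605M) — total 676+898+791+854+798+605 = $4622M.
Max-entry greedy (repeatedly take the single best remaining cell) gives $4353M, worse by 269.
Next-best assignment: Solara→Band D, VistaNet→Band E, PeakComm→Band C, Pulse→Band B, NorthTel→Band G, TerraLink→Band A = $4443M.
NorthTel's own top band is Band C ($837M), but forcing NorthTel→Band C and reassigning the rest optimally gives only $4431M — worse by 191.

NorthTel receives Band D.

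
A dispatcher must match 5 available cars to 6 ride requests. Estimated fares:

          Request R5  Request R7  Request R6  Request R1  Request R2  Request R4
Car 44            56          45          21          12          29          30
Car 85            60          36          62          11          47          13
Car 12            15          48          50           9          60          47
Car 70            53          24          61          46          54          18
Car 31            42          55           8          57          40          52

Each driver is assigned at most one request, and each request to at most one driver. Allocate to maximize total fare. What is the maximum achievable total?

Treat this as an assignment problem: match each driver to one request.
Optimal: Car 44→Request R7 ($45), Car 85→Request R5 ($60), Car 12→Request R2 ($60), Car 70→Request R6 ($61), Car 31→Request R1 ($57) — total 45+60+60+61+57 = $283.
Next-best assignment: Car 44→Request R5, Car 85→Request R6, Car 12→Request R2, Car 70→Request R1, Car 31→Request R7 = $279.

Max total: $283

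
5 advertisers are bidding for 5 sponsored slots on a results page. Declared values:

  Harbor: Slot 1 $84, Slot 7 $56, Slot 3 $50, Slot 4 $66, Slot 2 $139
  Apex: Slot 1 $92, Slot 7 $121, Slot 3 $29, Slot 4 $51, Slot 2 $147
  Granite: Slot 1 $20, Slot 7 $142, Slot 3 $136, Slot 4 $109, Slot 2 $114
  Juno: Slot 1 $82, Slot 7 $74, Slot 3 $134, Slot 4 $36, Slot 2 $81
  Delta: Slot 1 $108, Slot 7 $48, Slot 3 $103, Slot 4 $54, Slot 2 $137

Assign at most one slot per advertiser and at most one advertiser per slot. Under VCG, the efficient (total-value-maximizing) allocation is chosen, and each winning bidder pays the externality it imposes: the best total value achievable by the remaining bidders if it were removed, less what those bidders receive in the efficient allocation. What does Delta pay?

Efficient allocation: Harbor→Slot 2 ($139), Apex→Slot 7 ($121), Granite→Slot 4 ($109), Juno→Slot 3 ($134), Delta→Slot 1 ($108); total welfare W = $611.
Delta receives Slot 1 at value $108, so the others get W − 108 = $503.
Without Delta: best allocation of the remaining 4 bidders over all 5 slots is Harbor→Slot 1 ($84), Apex→Slot 2 ($147), Granite→Slot 7 ($142), Juno→Slot 3 ($134), total $507.
VCG payment = (others' best without Delta) − (others' welfare with Delta) = 507 − 503 = $4.

Delta pays $4.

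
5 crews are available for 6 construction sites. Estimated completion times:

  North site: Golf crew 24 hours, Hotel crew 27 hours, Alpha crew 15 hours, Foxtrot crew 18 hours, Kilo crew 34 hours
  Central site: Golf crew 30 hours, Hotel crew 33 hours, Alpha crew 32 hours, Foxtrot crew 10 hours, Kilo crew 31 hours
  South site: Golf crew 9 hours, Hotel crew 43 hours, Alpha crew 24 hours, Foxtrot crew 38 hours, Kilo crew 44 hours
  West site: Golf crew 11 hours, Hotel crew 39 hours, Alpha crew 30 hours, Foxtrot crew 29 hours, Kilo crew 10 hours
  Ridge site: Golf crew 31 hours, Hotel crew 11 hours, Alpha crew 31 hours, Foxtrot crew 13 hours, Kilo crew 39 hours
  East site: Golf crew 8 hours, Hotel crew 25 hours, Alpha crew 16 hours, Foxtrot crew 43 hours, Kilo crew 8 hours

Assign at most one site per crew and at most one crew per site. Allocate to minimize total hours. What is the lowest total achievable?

Minimum total: 53 hours

Optimal: Golf crew→South site (9 hours), Hotel crew→Ridge site (11 hours), Alpha crew→North site (15 hours), Foxtrot crew→Central site (10 hours), Kilo crew→East site (8 hours) — total 9+11+15+10+8 = 53 hours.
Min-entry greedy (repeatedly take the single cheapest remaining cell) gives 54 hours, worse by 1.
Swapping Hotel crew↔Golf crew (Hotel crew→South site 43 hours, Golf crew→Ridge site 31 hours) adds 54.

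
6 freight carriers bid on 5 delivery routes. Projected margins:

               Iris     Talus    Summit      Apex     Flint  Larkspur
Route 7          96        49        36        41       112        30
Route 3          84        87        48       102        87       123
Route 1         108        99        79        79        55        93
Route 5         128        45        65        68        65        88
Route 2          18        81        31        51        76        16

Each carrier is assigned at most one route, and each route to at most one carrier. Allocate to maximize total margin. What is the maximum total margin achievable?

Max total: $523k

This is a one-to-one assignment (maximum-weight bipartite matching).
Optimal: Flint→Route 7 ($112k), Larkspur→Route 3 ($123k), Summit→Route 1 ($79k), Iris→Route 5 ($128k), Talus→Route 2 ($81k) — total 112+123+79+128+81 = $523k.
Column-greedy (each route in turn goes to its best remaining carrier) gives $492k, worse by 31.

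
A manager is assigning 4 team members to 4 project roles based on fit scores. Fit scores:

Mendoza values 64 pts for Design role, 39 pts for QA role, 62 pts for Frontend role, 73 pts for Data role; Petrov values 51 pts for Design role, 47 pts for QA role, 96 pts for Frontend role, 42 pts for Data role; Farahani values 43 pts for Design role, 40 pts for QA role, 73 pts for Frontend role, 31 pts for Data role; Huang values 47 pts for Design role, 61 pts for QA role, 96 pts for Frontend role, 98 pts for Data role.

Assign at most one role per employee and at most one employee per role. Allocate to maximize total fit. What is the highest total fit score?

This is a one-to-one assignment (maximum-weight bipartite matching).
Optimal: Mendoza→Design role (64 pts), Petrov→Frontend role (96 pts), Farahani→QA role (40 pts), Huang→Data role (98 pts) — total 64+96+40+98 = 298 pts.
Column-greedy (each role in turn goes to its best remaining employee) gives 252 pts, worse by 46.
Swapping Petrov↔Farahani (Petrov→QA role 47 pts, Farahani→Frontend role 73 pts) loses 16.
No other one-to-one assignment exceeds 298 pts.

Maximum total: 298 pts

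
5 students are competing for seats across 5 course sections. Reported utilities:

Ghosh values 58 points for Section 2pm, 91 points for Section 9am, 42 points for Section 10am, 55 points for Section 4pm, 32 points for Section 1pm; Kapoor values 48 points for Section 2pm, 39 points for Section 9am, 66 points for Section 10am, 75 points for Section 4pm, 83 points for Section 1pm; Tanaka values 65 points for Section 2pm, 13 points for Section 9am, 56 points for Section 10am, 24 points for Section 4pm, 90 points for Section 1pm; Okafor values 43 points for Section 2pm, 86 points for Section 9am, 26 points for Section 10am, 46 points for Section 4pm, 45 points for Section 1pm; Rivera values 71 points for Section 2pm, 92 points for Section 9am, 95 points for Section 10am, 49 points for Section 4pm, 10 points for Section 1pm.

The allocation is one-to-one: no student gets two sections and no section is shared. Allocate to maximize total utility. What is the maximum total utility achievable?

Optimal: Ghosh→Section 2pm (58 points), Kapoor→Section 4pm (75 points), Tanaka→Section 1pm (90 points), Okafor→Section 9am (86 points), Rivera→Section 10am (95 points) — total 58+75+90+86+95 = 404 points.
Max-entry greedy (repeatedly take the single best remaining cell) gives 394 points, worse by 10.
Swapping Okafor↔Ghosh (Okafor→Section 2pm 43 points, Ghosh→Section 9am 91 points) loses 10.
No other one-to-one assignment exceeds 404 points.

Max total: 404 points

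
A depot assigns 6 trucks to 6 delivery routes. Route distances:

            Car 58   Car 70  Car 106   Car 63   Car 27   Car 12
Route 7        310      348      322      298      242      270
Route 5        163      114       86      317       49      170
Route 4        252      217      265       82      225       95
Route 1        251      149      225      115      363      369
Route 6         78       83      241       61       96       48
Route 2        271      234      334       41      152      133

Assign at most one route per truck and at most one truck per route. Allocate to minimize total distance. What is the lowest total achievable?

Minimum total: 691 km

This is a one-to-one assignment (minimum-cost bipartite matching).
Optimal: Car 58→Route 6 (78 km), Car 70→Route 1 (149 km), Car 106→Route 5 (86 km), Car 63→Route 2 (41 km), Car 27→Route 7 (242 km), Car 12→Route 4 (95 km) — total 78+149+86+41+242+95 = 691 km.
Row-greedy (each truck in turn takes its cheapest remaining route) gives 953 km, worse by 262.
Swapping Car 70↔Car 27 (Car 70→Route 7 348 km, Car 27→Route 1 363 km) adds 320.
No other one-to-one assignment undercuts 691 km.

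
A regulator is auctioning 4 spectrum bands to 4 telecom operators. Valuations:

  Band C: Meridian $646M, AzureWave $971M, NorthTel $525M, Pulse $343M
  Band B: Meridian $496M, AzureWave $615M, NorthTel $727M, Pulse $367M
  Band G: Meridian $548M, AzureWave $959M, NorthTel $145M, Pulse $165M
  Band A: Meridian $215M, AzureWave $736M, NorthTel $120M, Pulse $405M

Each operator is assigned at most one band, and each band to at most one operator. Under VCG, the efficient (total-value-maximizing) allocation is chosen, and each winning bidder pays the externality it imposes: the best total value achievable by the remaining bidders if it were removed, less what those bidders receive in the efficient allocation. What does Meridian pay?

Meridian pays $12M.

Efficient allocation: Meridian→Band C ($646M), AzureWave→Band G ($959M), NorthTel→Band B ($727M), Pulse→Band A ($405M); total welfare W = $2737M.
Meridian receives Band C at value $646M, so the others get W − 646 = $2091M.
Without Meridian: best allocation of the remaining 3 bidders over all 4 bands is AzureWave→Band C ($971M), NorthTel→Band B ($727M), Pulse→Band A ($405M), total $2103M.
VCG payment = (others' best without Meridian) − (others' welfare with Meridian) = 2103 − 2091 = $12M.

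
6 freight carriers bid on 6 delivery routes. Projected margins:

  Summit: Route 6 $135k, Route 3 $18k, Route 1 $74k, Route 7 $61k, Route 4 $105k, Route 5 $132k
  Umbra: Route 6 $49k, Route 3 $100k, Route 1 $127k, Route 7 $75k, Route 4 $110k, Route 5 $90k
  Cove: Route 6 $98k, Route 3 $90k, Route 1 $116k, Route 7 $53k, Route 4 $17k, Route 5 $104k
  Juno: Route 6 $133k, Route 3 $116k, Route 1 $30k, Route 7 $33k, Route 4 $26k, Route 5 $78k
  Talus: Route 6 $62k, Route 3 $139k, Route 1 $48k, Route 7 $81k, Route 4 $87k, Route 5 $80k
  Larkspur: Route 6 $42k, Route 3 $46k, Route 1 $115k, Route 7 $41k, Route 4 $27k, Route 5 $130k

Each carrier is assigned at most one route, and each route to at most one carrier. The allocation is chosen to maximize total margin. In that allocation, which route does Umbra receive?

Umbra receives Route 7.

Optimal: Summit→Route 4 ($105k), Umbra→Route 7 ($75k), Cove→Route 1 ($116k), Juno→Route 6 ($133k), Talus→Route 3 ($139k), Larkspur→Route 5 ($130k) — total 105+75+116+133+139+130 = $698k.
Column-greedy (each route in turn goes to its best remaining carrier) gives $559k, worse by 139.
Next-best assignment: Summit→Route 7, Umbra→Route 4, Cove→Route 1, Juno→Route 6, Talus→Route 3, Larkspur→Route 5 = $689k.
Swapping Umbra↔Juno (Umbra→Route 6 $49k, Juno→Route 7 $33k) loses 126.
No other one-to-one assignment exceeds $698k.
Umbra's own top route is Route 1 ($127k), but forcing Umbra→Route 1 and reassigning the rest optimally gives only $687k — worse by 11.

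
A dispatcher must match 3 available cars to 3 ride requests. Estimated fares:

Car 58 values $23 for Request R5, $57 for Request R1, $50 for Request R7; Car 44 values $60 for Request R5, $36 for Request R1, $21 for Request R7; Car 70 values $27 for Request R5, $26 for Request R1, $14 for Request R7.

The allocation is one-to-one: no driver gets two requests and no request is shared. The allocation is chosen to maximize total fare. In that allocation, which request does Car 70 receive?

Treat this as an assignment problem: match each driver to one request.
Optimal: Car 58→Request R7 ($50), Car 44→Request R5 ($60), Car 70→Request R1 ($26) — total 50+60+26 = $136.
Column-greedy (each request in turn goes to its best remaining driver) gives $131, worse by 5.
Swapping Car 44↔Car 70 (Car 44→Request R1 $36, Car 70→Request R5 $27) loses 23.
Every other assignment is strictly worse.
Car 70's own top request is Request R5 ($27), but forcing Car 70→Request R5 and reassigning the rest optimally gives only $113 — worse by 23.

Car 70 receives Request R1.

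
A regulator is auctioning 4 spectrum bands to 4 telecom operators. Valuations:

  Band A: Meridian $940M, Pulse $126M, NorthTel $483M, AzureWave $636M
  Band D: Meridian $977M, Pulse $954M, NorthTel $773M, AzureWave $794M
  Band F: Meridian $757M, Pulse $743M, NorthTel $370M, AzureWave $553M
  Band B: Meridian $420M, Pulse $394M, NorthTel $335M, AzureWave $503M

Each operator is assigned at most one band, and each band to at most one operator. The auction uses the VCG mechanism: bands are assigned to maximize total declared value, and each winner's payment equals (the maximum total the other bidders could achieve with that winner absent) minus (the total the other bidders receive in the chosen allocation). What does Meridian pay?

Efficient allocation: Meridian→Band A ($940M), Pulse→Band F ($743M), NorthTel→Band D ($773M), AzureWave→Band B ($503M); total welfare W = $2959M.
Meridian receives Band A at value $940M, so the others get W − 940 = $2019M.
Without Meridian: best allocation of the remaining 3 bidders over all 4 bands is Pulse→Band F ($743M), NorthTel→Band D ($773M), AzureWave→Band A ($636M), total $2152M.
VCG payment = (others' best without Meridian) − (others' welfare with Meridian) = 2152 − 2019 = $133M.

Meridian pays $133M.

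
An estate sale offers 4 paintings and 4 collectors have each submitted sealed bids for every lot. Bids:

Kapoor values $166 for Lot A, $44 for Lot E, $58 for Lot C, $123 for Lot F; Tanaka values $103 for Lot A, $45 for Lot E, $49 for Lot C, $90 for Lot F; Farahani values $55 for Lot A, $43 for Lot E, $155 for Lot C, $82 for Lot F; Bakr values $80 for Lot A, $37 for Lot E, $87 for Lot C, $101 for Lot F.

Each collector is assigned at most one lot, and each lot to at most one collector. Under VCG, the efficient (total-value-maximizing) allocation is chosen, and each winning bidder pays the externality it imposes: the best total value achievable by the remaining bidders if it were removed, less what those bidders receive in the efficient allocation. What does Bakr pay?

Bakr pays $45.

Efficient allocation: Kapoor→Lot A ($166), Tanaka→Lot E ($45), Farahani→Lot C ($155), Bakr→Lot F ($101); total welfare W = $467.
Bakr receives Lot F at value $101, so the others get W − 101 = $366.
Without Bakr: best allocation of the remaining 3 bidders over all 4 lots is Kapoor→Lot A ($166), Tanaka→Lot F ($90), Farahani→Lot C ($155), total $411.
VCG payment = (others' best without Bakr) − (others' welfare with Bakr) = 411 − 366 = $45.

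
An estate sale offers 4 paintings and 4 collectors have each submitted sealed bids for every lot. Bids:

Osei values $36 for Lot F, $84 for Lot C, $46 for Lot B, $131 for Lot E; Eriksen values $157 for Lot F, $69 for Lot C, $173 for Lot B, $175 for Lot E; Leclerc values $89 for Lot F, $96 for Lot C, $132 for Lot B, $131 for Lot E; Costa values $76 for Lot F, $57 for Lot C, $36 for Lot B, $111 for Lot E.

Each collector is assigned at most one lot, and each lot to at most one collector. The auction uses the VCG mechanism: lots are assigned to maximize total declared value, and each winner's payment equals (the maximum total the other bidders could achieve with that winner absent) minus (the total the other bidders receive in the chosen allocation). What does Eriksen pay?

Efficient allocation: Osei→Lot C ($84), Eriksen→Lot F ($157), Leclerc→Lot B ($132), Costa→Lot E ($111); total welfare W = $484.
Eriksen receives Lot F at value $157, so the others get W − 157 = $327.
Without Eriksen: best allocation of the remaining 3 bidders over all 4 lots is Osei→Lot E ($131), Leclerc→Lot B ($132), Costa→Lot F ($76), total $339.
VCG payment = (others' best without Eriksen) − (others' welfare with Eriksen) = 339 − 327 = $12.

Eriksen pays $12.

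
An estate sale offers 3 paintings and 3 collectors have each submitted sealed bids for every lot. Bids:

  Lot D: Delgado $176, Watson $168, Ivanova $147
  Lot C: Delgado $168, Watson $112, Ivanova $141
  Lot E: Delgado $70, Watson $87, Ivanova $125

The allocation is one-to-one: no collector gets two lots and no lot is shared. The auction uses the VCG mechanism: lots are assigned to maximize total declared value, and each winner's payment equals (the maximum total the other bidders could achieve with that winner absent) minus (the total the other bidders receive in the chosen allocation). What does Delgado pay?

Efficient allocation: Delgado→Lot C ($168), Watson→Lot D ($168), Ivanova→Lot E ($125); total welfare W = $461.
Delgado receives Lot C at value $168, so the others get W − 168 = $293.
Without Delgado: best allocation of the remaining 2 bidders over all 3 lots is Watson→Lot D ($168), Ivanova→Lot C ($141), total $309.
VCG payment = (others' best without Delgado) − (others' welfare with Delgado) = 309 − 293 = $16.

Delgado pays $16.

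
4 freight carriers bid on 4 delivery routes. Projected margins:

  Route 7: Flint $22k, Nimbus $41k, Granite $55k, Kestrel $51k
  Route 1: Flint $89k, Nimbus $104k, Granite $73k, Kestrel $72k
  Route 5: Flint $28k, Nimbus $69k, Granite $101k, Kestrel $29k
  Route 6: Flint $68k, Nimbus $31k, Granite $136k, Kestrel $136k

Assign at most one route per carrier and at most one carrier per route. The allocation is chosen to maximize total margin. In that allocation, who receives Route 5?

Granite receives Route 5.

Optimal: Flint→Route 1 ($89k), Nimbus→Route 7 ($41k), Granite→Route 5 ($101k), Kestrel→Route 6 ($136k) — total 89+41+101+136 = $367k.
Granite's own top route is Route 6 ($136k), but forcing Granite→Route 6 and reassigning the rest optimally gives only $345k — worse by 22.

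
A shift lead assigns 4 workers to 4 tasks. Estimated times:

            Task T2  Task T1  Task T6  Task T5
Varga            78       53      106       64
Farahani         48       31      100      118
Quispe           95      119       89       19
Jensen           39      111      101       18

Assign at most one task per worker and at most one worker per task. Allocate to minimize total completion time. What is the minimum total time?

Minimum total: 195 min

Optimal: Varga→Task T6 (106 min), Farahani→Task T1 (31 min), Quispe→Task T5 (19 min), Jensen→Task T2 (39 min) — total 106+31+19+39 = 195 min.
Column-greedy (each task in turn goes to its cheapest remaining worker) gives 223 min, worse by 28.
Next-best assignment: Varga→Task T1, Farahani→Task T2, Quispe→Task T6, Jensen→Task T5 = 208 min.
Swapping Jensen↔Farahani (Jensen→Task T1 111 min, Farahani→Task T2 48 min) adds 89.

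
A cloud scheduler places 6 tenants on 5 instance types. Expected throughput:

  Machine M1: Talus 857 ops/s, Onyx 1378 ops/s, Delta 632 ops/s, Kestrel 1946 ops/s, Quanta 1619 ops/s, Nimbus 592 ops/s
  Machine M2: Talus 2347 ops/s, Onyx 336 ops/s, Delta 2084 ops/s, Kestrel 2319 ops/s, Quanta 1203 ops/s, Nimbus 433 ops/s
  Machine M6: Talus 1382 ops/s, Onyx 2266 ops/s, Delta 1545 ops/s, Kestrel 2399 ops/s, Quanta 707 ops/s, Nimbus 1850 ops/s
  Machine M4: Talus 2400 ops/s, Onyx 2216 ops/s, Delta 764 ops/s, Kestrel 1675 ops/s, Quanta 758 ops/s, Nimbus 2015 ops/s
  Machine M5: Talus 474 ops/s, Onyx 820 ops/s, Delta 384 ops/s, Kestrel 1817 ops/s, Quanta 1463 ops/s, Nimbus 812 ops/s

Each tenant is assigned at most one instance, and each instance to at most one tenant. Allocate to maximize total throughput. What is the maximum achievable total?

Maximum total: 10186 ops/s

Treat this as an assignment problem: match each tenant to one instance.
Optimal: Quanta→Machine M1 (1619 ops/s), Delta→Machine M2 (2084 ops/s), Onyx→Machine M6 (2266 ops/s), Talus→Machine M4 (2400 ops/s), Kestrel→Machine M5 (1817 ops/s) — total 1619+2084+2266+2400+1817 = 10186 ops/s.
Max-entry greedy (repeatedly take the single best remaining cell) gives 9322 ops/s, worse by 864.
Next-best assignment: Kestrel→Machine M1, Delta→Machine M2, Onyx→Machine M6, Talus→Machine M4, Quanta→Machine M5 = 10159 ops/s.
Swapping Talus↔Delta (Talus→Machine M2 2347 ops/s, Delta→Machine M4 764 ops/s) loses 1373.
No other one-to-one assignment exceeds 10186 ops/s.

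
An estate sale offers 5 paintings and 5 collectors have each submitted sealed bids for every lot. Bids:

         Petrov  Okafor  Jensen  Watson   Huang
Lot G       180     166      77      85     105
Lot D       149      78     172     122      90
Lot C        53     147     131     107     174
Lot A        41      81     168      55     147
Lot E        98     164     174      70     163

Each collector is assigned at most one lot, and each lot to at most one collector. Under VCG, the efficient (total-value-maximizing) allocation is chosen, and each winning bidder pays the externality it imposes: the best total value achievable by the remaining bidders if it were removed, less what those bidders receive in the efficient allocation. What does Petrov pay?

Petrov pays $8.

Efficient allocation: Petrov→Lot G ($180), Okafor→Lot E ($164), Jensen→Lot A ($168), Watson→Lot D ($122), Huang→Lot C ($174); total welfare W = $808.
Petrov receives Lot G at value $180, so the others get W − 180 = $628.
Without Petrov: best allocation of the remaining 4 bidders over all 5 lots is Okafor→Lot G ($166), Jensen→Lot E ($174), Watson→Lot D ($122), Huang→Lot C ($174), total $636.
VCG payment = (others' best without Petrov) − (others' welfare with Petrov) = 636 − 628 = $8.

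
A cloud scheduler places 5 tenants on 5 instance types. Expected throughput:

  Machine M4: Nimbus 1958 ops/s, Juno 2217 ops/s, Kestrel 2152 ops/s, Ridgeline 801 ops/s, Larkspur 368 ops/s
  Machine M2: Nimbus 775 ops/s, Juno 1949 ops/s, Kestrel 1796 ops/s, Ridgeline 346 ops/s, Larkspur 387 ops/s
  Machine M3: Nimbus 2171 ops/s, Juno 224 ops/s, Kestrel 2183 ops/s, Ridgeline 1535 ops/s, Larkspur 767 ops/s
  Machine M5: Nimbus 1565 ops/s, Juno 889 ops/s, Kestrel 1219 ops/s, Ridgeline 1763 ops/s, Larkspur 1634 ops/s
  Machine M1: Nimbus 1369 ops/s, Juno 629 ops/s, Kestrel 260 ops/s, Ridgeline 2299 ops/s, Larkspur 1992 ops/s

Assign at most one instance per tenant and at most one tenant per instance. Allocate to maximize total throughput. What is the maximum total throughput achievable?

Optimal: Nimbus→Machine M3 (2171 ops/s), Juno→Machine M2 (1949 ops/s), Kestrel→Machine M4 (2152 ops/s), Ridgeline→Machine M1 (2299 ops/s), Larkspur→Machine M5 (1634 ops/s) — total 2171+1949+2152+2299+1634 = 10205 ops/s.
Row-greedy (each tenant in turn takes its best remaining instance) gives 10117 ops/s, worse by 88.
Next-best assignment: Nimbus→Machine M3, Juno→Machine M4, Kestrel→Machine M2, Ridgeline→Machine M1, Larkspur→Machine M5 = 10117 ops/s.
No other one-to-one assignment exceeds 10205 ops/s.

Maximum total: 10205 ops/s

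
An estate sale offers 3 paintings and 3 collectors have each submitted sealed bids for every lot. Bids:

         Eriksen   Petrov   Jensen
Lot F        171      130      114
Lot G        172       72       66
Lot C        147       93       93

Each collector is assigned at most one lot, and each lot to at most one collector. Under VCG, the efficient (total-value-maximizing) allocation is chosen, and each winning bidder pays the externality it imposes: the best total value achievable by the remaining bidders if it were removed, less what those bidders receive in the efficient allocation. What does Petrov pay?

Efficient allocation: Eriksen→Lot G ($172), Petrov→Lot F ($130), Jensen→Lot C ($93); total welfare W = $395.
Petrov receives Lot F at value $130, so the others get W − 130 = $265.
Without Petrov: best allocation of the remaining 2 bidders over all 3 lots is Eriksen→Lot G ($172), Jensen→Lot F ($114), total $286.
VCG payment = (others' best without Petrov) − (others' welfare with Petrov) = 286 − 265 = $21.

Petrov pays $21.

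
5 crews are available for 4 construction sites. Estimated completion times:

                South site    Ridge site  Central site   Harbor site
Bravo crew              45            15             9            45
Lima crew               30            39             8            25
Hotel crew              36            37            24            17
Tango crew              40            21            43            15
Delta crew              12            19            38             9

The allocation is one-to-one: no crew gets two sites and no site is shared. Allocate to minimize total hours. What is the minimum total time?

Optimal: Delta crew→South site (12 hours), Bravo crew→Ridge site (15 hours), Lima crew→Central site (8 hours), Tango crew→Harbor site (15 hours) — total 12+15+8+15 = 50 hours.
Min-entry greedy (repeatedly take the single cheapest remaining cell) gives 68 hours, worse by 18.
Checked against all permutations: 50 hours is optimal.

Min total: 50 hours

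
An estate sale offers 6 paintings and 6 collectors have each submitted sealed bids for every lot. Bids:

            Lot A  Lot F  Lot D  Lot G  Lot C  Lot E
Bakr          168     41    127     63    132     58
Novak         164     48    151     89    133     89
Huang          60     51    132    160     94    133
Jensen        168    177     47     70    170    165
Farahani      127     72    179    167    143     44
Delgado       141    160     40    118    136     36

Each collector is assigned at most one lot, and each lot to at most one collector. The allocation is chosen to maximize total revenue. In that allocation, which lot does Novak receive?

Novak receives Lot C.

Optimal: Bakr→Lot A ($168), Novak→Lot C ($133), Huang→Lot G ($160), Jensen→Lot E ($165), Farahani→Lot D ($179), Delgado→Lot F ($160) — total 168+133+160+165+179+160 = $965.
Max-entry greedy (repeatedly take the single best remaining cell) gives $909, worse by 56.
Swapping Novak↔Farahani (Novak→Lot D $151, Farahani→Lot C $143) loses 18.
Novak's own top lot is Lot A ($164), but forcing Novak→Lot A and reassigning the rest optimally gives only $960 — worse by 5.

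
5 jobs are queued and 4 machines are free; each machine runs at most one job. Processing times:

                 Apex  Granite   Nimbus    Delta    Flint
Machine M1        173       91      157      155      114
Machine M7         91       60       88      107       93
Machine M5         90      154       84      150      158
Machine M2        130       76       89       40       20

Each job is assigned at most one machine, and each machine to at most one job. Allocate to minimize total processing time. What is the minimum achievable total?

Minimum total: 286 min

Optimal: Granite→Machine M1 (91 min), Apex→Machine M7 (91 min), Nimbus→Machine M5 (84 min), Flint→Machine M2 (20 min) — total 91+91+84+20 = 286 min.
Column-greedy (each machine in turn goes to its cheapest remaining job) gives 289 min, worse by 3.
Every other assignment is strictly worse.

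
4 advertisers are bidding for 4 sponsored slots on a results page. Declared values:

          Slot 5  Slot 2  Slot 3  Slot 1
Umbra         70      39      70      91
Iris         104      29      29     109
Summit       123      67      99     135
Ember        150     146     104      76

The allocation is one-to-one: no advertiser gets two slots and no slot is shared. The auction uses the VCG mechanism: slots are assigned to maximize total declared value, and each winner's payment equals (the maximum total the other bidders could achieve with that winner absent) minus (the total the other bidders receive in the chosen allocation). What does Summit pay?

Efficient allocation: Umbra→Slot 3 ($70), Iris→Slot 5 ($104), Summit→Slot 1 ($135), Ember→Slot 2 ($146); total welfare W = $455.
Summit receives Slot 1 at value $135, so the others get W − 135 = $320.
Without Summit: best allocation of the remaining 3 bidders over all 4 slots is Umbra→Slot 1 ($91), Iris→Slot 5 ($104), Ember→Slot 2 ($146), total $341.
VCG payment = (others' best without Summit) − (others' welfare with Summit) = 341 − 320 = $21.

Summit pays $21.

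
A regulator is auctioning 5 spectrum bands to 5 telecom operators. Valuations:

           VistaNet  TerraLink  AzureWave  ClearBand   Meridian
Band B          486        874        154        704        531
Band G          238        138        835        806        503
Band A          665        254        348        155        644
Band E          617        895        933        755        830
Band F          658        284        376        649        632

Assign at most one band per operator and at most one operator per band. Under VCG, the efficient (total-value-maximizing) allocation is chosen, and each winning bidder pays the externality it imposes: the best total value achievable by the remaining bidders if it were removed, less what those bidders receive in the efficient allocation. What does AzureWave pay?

AzureWave pays $193M.

Efficient allocation: VistaNet→Band F ($658M), TerraLink→Band B ($874M), AzureWave→Band E ($933M), ClearBand→Band G ($806M), Meridian→Band A ($644M); total welfare W = $3915M.
AzureWave receives Band E at value $933M, so the others get W − 933 = $2982M.
Without AzureWave: best allocation of the remaining 4 bidders over all 5 bands is VistaNet→Band A ($665M), TerraLink→Band B ($874M), ClearBand→Band G ($806M), Meridian→Band E ($830M), total $3175M.
VCG payment = (others' best without AzureWave) − (others' welfare with AzureWave) = 3175 − 2982 = $193M.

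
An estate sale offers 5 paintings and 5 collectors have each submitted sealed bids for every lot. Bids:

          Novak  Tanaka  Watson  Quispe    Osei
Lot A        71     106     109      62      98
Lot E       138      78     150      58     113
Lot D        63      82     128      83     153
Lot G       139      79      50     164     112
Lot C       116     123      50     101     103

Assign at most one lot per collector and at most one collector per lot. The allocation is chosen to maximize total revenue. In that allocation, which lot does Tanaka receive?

This is a one-to-one assignment (maximum-weight bipartite matching).
Optimal: Novak→Lot C ($116), Tanaka→Lot A ($106), Watson→Lot E ($150), Quispe→Lot G ($164), Osei→Lot D ($153) — total 116+106+150+164+153 = $689.
Column-greedy (each lot in turn goes to its best remaining collector) gives $687, worse by 2.
Next-best assignment: Novak→Lot E, Tanaka→Lot C, Watson→Lot A, Quispe→Lot G, Osei→Lot D = $687.
Tanaka's own top lot is Lot C ($123), but forcing Tanaka→Lot C and reassigning the rest optimally gives only $687 — worse by 2.

Tanaka receives Lot A.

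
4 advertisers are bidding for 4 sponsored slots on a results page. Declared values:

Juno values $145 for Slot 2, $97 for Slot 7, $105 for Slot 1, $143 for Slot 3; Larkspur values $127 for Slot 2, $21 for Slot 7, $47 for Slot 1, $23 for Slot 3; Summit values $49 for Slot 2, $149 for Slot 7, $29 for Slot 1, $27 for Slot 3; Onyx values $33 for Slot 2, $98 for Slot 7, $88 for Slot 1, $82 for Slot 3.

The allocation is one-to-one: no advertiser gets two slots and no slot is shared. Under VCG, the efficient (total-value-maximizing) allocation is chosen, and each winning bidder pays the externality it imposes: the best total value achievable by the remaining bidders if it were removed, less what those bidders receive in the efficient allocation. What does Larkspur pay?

Efficient allocation: Juno→Slot 3 ($143), Larkspur→Slot 2 ($127), Summit→Slot 7 ($149), Onyx→Slot 1 ($88); total welfare W = $507.
Larkspur receives Slot 2 at value $127, so the others get W − 127 = $380.
Without Larkspur: best allocation of the remaining 3 bidders over all 4 slots is Juno→Slot 2 ($145), Summit→Slot 7 ($149), Onyx→Slot 1 ($88), total $382.
VCG payment = (others' best without Larkspur) − (others' welfare with Larkspur) = 382 − 380 = $2.

Larkspur pays $2.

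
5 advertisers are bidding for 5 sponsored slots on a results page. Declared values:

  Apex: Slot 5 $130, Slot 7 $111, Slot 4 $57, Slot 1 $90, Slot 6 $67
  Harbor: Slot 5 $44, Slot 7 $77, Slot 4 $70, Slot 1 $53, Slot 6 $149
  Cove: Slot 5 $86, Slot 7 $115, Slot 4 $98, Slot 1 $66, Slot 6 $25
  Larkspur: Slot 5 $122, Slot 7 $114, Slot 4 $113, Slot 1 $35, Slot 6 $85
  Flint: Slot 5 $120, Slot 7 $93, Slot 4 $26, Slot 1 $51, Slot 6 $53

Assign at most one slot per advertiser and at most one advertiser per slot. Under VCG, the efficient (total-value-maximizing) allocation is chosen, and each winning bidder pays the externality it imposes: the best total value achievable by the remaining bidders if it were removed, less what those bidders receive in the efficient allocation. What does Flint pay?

Efficient allocation: Apex→Slot 1 ($90), Harbor→Slot 6 ($149), Cove→Slot 7 ($115), Larkspur→Slot 4 ($113), Flint→Slot 5 ($120); total welfare W = $587.
Flint receives Slot 5 at value $120, so the others get W − 120 = $467.
Without Flint: best allocation of the remaining 4 bidders over all 5 slots is Apex→Slot 5 ($130), Harbor→Slot 6 ($149), Cove→Slot 7 ($115), Larkspur→Slot 4 ($113), total $507.
VCG payment = (others' best without Flint) − (others' welfare with Flint) = 507 − 467 = $40.

Flint pays $40.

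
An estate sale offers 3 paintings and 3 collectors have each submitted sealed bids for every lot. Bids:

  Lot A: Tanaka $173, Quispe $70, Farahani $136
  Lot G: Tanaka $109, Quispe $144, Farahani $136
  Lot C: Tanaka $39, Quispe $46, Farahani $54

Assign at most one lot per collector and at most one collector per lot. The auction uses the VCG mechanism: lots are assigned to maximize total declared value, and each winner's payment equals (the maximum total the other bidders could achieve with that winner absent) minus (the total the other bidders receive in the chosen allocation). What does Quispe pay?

Quispe pays $82.

Efficient allocation: Tanaka→Lot A ($173), Quispe→Lot G ($144), Farahani→Lot C ($54); total welfare W = $371.
Quispe receives Lot G at value $144, so the others get W − 144 = $227.
Without Quispe: best allocation of the remaining 2 bidders over all 3 lots is Tanaka→Lot A ($173), Farahani→Lot G ($136), total $309.
VCG payment = (others' best without Quispe) − (others' welfare with Quispe) = 309 − 227 = $82.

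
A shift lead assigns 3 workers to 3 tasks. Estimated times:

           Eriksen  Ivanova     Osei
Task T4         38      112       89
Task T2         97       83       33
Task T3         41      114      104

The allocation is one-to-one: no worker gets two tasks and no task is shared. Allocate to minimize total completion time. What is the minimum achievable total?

Optimal: Eriksen→Task T4 (38 min), Ivanova→Task T3 (114 min), Osei→Task T2 (33 min) — total 38+114+33 = 185 min.
Row-greedy (each worker in turn takes its cheapest remaining task) gives 225 min, worse by 40.
Swapping Eriksen↔Osei (Eriksen→Task T2 97 min, Osei→Task T4 89 min) adds 115.

Min total: 185 min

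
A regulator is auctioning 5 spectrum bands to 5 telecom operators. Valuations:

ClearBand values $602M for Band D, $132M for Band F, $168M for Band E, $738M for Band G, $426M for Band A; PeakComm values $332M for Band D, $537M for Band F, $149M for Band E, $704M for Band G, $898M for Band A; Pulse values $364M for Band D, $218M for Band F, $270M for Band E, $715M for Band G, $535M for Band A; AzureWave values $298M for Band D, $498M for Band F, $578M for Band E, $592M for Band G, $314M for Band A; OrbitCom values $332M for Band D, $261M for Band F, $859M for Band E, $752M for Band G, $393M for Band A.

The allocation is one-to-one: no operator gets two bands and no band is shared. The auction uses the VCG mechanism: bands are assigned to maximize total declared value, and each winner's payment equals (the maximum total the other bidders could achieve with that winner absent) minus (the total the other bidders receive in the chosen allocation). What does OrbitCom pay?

Efficient allocation: ClearBand→Band D ($602M), PeakComm→Band A ($898M), Pulse→Band G ($715M), AzureWave→Band F ($498M), OrbitCom→Band E ($859M); total welfare W = $3572M.
OrbitCom receives Band E at value $859M, so the others get W − 859 = $2713M.
Without OrbitCom: best allocation of the remaining 4 bidders over all 5 bands is ClearBand→Band D ($602M), PeakComm→Band A ($898M), Pulse→Band G ($715M), AzureWave→Band E ($578M), total $2793M.
VCG payment = (others' best without OrbitCom) − (others' welfare with OrbitCom) = 2793 − 2713 = $80M.

OrbitCom pays $80M.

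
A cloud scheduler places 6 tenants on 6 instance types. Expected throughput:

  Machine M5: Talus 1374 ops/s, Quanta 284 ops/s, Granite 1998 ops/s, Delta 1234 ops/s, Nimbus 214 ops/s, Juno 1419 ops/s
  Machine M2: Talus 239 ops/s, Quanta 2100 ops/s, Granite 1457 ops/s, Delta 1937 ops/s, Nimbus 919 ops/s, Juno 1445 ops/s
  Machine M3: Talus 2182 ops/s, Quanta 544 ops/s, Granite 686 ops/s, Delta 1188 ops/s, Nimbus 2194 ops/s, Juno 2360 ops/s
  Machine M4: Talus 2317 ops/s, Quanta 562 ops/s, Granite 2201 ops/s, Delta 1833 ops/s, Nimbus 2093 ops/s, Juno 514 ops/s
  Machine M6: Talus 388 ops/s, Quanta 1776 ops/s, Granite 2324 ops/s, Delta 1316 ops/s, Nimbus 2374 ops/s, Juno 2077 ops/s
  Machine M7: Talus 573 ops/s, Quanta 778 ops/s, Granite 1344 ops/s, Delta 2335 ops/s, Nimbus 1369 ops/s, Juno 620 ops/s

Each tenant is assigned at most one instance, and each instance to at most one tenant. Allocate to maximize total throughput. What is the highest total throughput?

Maximum total: 13484 ops/s

Optimal: Talus→Machine M4 (2317 ops/s), Quanta→Machine M2 (2100 ops/s), Granite→Machine M5 (1998 ops/s), Delta→Machine M7 (2335 ops/s), Nimbus→Machine M6 (2374 ops/s), Juno→Machine M3 (2360 ops/s) — total 2317+2100+1998+2335+2374+2360 = 13484 ops/s.
Row-greedy (each tenant in turn takes its best remaining instance) gives 12689 ops/s, worse by 795.
Next-best assignment: Talus→Machine M4, Quanta→Machine M2, Granite→Machine M5, Delta→Machine M7, Nimbus→Machine M3, Juno→Machine M6 = 13021 ops/s.
Every other assignment is strictly worse.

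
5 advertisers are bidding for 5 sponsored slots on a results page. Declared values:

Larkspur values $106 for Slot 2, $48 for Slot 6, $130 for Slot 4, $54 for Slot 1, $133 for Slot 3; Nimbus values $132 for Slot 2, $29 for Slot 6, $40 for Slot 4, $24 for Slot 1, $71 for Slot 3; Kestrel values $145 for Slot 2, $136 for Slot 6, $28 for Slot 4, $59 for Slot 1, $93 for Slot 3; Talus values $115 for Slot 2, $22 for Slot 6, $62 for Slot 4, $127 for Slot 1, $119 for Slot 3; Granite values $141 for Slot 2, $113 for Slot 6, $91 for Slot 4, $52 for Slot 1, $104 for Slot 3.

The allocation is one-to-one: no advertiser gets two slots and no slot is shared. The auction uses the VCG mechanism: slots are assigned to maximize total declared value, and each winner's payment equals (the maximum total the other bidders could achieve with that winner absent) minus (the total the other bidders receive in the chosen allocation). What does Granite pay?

Granite pays $3.

Efficient allocation: Larkspur→Slot 4 ($130), Nimbus→Slot 2 ($132), Kestrel→Slot 6 ($136), Talus→Slot 1 ($127), Granite→Slot 3 ($104); total welfare W = $629.
Granite receives Slot 3 at value $104, so the others get W − 104 = $525.
Without Granite: best allocation of the remaining 4 bidders over all 5 slots is Larkspur→Slot 3 ($133), Nimbus→Slot 2 ($132), Kestrel→Slot 6 ($136), Talus→Slot 1 ($127), total $528.
VCG payment = (others' best without Granite) − (others' welfare with Granite) = 528 − 525 = $3.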